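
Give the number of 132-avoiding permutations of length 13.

742900

Permutations of [n] avoiding any single length-3 pattern are counted by C_n; here n = 13.
C_13 = C(26,13)/14 = 10400600/14 = 742900.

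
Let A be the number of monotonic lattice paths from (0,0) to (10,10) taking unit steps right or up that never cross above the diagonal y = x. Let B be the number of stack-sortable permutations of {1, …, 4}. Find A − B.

Sub-diagonal monotone paths from (0,0) to (10,10) biject with Dyck paths of semilength 10, giving C_10. So A = C_10 = 16796.
By Knuth's characterisation, the stack-sortable permutations of length 4 are the 231-avoiders, numbering C_4. So B = C_4 = 14.
A − B = 16796 − 14 = 16782.

16782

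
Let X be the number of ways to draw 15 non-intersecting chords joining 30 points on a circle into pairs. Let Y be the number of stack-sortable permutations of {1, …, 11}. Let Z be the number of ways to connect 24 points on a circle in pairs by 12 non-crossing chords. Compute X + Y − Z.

Non-crossing perfect matchings of 2n points on a circle are counted by C_n; with 30 points, n = 15. So X = C_15 = 9694845.
By Knuth's characterisation, the stack-sortable permutations of length 11 are the 231-avoiders, numbering C_11. So Y = C_11 = 58786.
Non-crossing perfect matchings of 2n points on a circle are counted by C_n; with 24 points, n = 12. So Z = C_12 = 208012.
X + Y − Z = 9694845 + 58786 − 208012 = 9545619.

9545619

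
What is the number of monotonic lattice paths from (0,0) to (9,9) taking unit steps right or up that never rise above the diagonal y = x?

Sub-diagonal monotone paths from (0,0) to (9,9) biject with Dyck paths of semilength 9, giving C_9.
C_9 = C_8 · 2(2·8+1)/(8+2) = 1430 · 34/10 = 4862.

4862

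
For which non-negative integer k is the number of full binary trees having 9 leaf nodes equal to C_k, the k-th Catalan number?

A full binary tree with L leaves has L−1 internal nodes and is counted by C_{L−1}; L = 9 gives C_8.

8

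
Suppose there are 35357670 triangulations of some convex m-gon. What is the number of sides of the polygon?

Triangulations of a convex m-gon are counted by C_{m−2}. Since C_16 = 35357670, the index is 16.
So m − 2 = 16, giving m = 18 sides.

18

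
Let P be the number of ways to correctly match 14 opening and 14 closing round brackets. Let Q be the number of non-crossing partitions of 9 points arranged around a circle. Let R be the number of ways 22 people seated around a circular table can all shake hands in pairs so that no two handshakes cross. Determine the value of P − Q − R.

2610792

A balanced arrangement of 14 bracket pairs is a Dyck word of semilength 14, so the count is C_14. So P = C_14 = 2674440.
The non-crossing partitions of [9] form a lattice of size C_9. So Q = C_9 = 4862.
Non-crossing handshake pairings of 2n people are counted by C_n; 22 people gives n = 11. So R = C_11 = 58786.
P − Q − R = 2674440 − 4862 − 58786 = 2610792.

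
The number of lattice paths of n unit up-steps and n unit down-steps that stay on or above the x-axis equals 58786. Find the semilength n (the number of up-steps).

11

Dyck paths of semilength n are counted by C_n. The Catalan number equal to 58786 is C_11.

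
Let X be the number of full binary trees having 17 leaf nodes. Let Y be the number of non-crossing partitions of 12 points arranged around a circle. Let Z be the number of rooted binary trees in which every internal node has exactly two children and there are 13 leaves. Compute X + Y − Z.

35357670

Full binary trees with 17 leaves have 17−1 = 16 internal nodes, so there are C_16 of them. So X = C_16 = 35357670.
The non-crossing partitions of [12] form a lattice of size C_12. So Y = C_12 = 208012.
A full binary tree with L leaves has L−1 internal nodes and is counted by C_{L−1}; L = 13 gives C_12. So Z = C_12 = 208012.
X + Y − Z = 35357670 + 208012 − 208012 = 35357670.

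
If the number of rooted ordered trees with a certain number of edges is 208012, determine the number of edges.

12

Rooted ordered trees with n edges are counted by C_n. Since C_12 = 208012, the index is 12.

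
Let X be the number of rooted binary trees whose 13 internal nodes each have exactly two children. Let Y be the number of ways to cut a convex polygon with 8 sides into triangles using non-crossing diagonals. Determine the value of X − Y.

The number of full binary trees on 13 internal nodes is the Catalan number C_13. So X = C_13 = 742900.
A convex 8-gon is triangulated into 6 triangles, and the number of such triangulations is the Catalan number C_{8−2} = C_6. So Y = C_6 = 132.
X − Y = 742900 − 132 = 742768.

742768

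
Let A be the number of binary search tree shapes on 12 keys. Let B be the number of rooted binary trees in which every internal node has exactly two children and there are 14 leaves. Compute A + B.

950912

Binary trees (left/right distinguished) on n nodes are counted by C_n; here n = 12. So A = C_12 = 208012.
A full binary tree with L leaves has L−1 internal nodes and is counted by C_{L−1}; L = 14 gives C_13. So B = C_13 = 742900.
A + B = 208012 + 742900 = 950912.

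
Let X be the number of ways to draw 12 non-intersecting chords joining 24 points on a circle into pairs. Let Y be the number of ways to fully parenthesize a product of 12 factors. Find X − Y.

Pairing 24 circle points by 12 non-crossing chords gives C_12 matchings. So X = C_12 = 208012.
Ways to associate a product of 12 factors correspond to binary trees on 12 leaves, so the count is C_11. So Y = C_11 = 58786.
X − Y = 208012 − 58786 = 149226.

149226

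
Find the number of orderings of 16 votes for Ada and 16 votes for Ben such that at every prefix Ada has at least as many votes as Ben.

35357670

Ballot sequences with n votes each where one side never trails are Dyck words, counted by C_n; here n = 16.
C_16 = 35357670.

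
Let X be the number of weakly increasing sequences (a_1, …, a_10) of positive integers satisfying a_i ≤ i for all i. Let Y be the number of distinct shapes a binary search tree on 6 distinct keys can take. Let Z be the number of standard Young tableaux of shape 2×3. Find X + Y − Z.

Weakly increasing sequences with a_i ≤ i biject with Dyck paths of semilength 10, so there are C_10. So X = C_10 = 16796.
Rooted binary trees with 6 nodes (each child slot possibly empty) number C_6. So Y = C_6 = 132.
Standard Young tableaux of shape 2×n are counted by C_n; here n = 3. So Z = C_3 = 5.
X + Y − Z = 16796 + 132 − 5 = 16923.

16923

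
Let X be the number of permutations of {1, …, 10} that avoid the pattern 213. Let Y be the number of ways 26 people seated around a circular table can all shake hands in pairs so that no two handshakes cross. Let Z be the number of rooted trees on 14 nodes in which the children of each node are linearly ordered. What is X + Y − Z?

Permutations of [n] avoiding any single length-3 pattern are counted by C_n; here n = 10. So X = C_10 = 16796.
With 26 = 2·13 people, non-crossing handshake pairings are non-crossing perfect matchings on a circle, counted by C_13. So Y = C_13 = 742900.
Rooted ordered (plane) trees on m nodes have m−1 edges and are counted by C_{m−1}; m = 14 gives C_13. So Z = C_13 = 742900.
X + Y − Z = 16796 + 742900 − 742900 = 16796.

16796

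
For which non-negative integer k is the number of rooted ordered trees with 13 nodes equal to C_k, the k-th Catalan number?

Rooted ordered (plane) trees on m nodes have m−1 edges and are counted by C_{m−1}; m = 13 gives C_12.

12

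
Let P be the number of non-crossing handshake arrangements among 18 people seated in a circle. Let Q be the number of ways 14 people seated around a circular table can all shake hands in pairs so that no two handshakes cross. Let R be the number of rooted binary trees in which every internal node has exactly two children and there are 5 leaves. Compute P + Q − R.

With 18 = 2·9 people, non-crossing handshake pairings are non-crossing perfect matchings on a circle, counted by C_9. So P = C_9 = 4862.
Non-crossing handshake pairings of 2n people are counted by C_n; 14 people gives n = 7. So Q = C_7 = 429.
Full binary trees with 5 leaves have 5−1 = 4 internal nodes, so there are C_4 of them. So R = C_4 = 14.
P + Q − R = 4862 + 429 − 14 = 5277.

5277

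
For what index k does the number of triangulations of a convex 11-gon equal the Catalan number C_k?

Triangulations of a convex m-gon are counted by C_{m−2}; with m = 11 this is C_9.

9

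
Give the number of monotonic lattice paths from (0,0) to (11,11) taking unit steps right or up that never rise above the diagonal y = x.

Monotone paths in an n×n grid that stay weakly below the diagonal are counted by C_n; here n = 11.
C_11 = C(22,11)/12 = 705432/12 = 58786.

58786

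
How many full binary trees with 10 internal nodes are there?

16796

Full binary trees with n internal nodes are counted by C_n; here n = 10.
C_10 = C_9 · 2(2·9+1)/(9+2) = 4862 · 38/11 = 16796.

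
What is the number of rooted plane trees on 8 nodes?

429

A rooted plane tree on 8 nodes has 7 edges, and such trees are counted by C_7.
C_7 = C_6 · 2(2·6+1)/(6+2) = 132 · 26/8 = 429.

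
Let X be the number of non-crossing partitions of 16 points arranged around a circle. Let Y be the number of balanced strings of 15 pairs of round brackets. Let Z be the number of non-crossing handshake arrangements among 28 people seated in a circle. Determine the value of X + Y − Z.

42378075

Non-crossing partitions of an n-element set are counted by C_n; here n = 16. So X = C_16 = 35357670.
A balanced arrangement of 15 bracket pairs is a Dyck word of semilength 15, so the count is C_15. So Y = C_15 = 9694845.
Non-crossing handshake pairings of 2n people are counted by C_n; 28 people gives n = 14. So Z = C_14 = 2674440.
X + Y − Z = 35357670 + 9694845 − 2674440 = 42378075.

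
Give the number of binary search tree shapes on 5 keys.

42

Binary trees (left/right distinguished) on n nodes are counted by C_n; here n = 5.
C_5 = C(10,5)/6 = 252/6 = 42.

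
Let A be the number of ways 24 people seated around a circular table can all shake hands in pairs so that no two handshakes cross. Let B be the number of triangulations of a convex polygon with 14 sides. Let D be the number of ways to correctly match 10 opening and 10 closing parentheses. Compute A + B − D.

Non-crossing handshake pairings of 2n people are counted by C_n; 24 people gives n = 12. So A = C_12 = 208012.
A convex 14-gon is triangulated into 12 triangles, and the number of such triangulations is the Catalan number C_{14−2} = C_12. So B = C_12 = 208012.
A balanced arrangement of 10 bracket pairs is a Dyck word of semilength 10, so the count is C_10. So D = C_10 = 16796.
A + B − D = 208012 + 208012 − 16796 = 399228.

399228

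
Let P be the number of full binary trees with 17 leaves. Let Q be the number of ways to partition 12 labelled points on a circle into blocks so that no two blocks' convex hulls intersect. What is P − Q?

35149658

A full binary tree with L leaves has L−1 internal nodes and is counted by C_{L−1}; L = 17 gives C_16. So P = C_16 = 35357670.
The non-crossing partitions of [12] form a lattice of size C_12. So Q = C_12 = 208012.
P − Q = 35357670 − 208012 = 35149658.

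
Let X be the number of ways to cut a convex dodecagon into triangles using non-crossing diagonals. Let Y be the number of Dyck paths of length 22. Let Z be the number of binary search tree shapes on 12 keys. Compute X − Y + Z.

Triangulations of a convex m-gon are counted by C_{m−2}; with m = 12 this is C_10. So X = C_10 = 16796.
A Dyck path with 11 up-steps and 11 down-steps has semilength 11, so there are C_11 of them. So Y = C_11 = 58786.
Rooted binary trees with 12 nodes (each child slot possibly empty) number C_12. So Z = C_12 = 208012.
X − Y + Z = 16796 − 58786 + 208012 = 166022.

166022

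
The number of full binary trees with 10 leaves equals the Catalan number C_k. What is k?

Full binary trees with 10 leaves have 10−1 = 9 internal nodes, so there are C_9 of them.

9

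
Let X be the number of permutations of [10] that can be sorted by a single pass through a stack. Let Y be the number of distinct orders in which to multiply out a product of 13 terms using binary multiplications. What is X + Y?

By Knuth's characterisation, the stack-sortable permutations of length 10 are the 231-avoiders, numbering C_10. So X = C_10 = 16796.
Parenthesizations of m factors correspond to full binary trees with m leaves, counted by C_{m−1}; m = 13 gives C_12. So Y = C_12 = 208012.
X + Y = 16796 + 208012 = 224808.

224808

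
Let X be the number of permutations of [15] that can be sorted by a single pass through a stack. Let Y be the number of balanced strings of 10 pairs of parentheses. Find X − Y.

9678049

By Knuth's characterisation, the stack-sortable permutations of length 15 are the 231-avoiders, numbering C_15. So X = C_15 = 9694845.
With 10 pairs the number of balanced bracket strings is the Catalan number C_10. So Y = C_10 = 16796.
X − Y = 9694845 − 16796 = 9678049.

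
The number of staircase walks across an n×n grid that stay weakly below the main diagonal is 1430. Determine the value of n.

8

Such diagonal-avoiding paths in an n×n grid are counted by C_n, and C_8 = 1430.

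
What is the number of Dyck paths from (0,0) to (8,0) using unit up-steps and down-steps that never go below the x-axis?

14

A Dyck path with 4 up-steps and 4 down-steps has semilength 4, so there are C_4 of them.
C_4 = C(8,4)/5 = 70/5 = 14.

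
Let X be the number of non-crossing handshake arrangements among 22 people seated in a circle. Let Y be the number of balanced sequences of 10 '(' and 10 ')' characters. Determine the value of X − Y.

Non-crossing handshake pairings of 2n people are counted by C_n; 22 people gives n = 11. So X = C_11 = 58786.
A balanced arrangement of 10 bracket pairs is a Dyck word of semilength 10, so the count is C_10. So Y = C_10 = 16796.
X − Y = 58786 − 16796 = 41990.

41990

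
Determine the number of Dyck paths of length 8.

Paths of 4 up- and 4 down-steps that never dip below the axis are Dyck paths; their count is C_4.
C_4 = C(8,4)/5 = 70/5 = 14.

14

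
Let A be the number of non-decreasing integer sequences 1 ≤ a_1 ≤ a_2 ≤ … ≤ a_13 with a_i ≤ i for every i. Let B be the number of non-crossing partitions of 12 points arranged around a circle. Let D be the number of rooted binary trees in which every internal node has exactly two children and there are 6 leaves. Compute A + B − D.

Such sub-staircase sequences of length n are counted by C_n; here n = 13. So A = C_13 = 742900.
Non-crossing partitions of an n-element set are counted by C_n; here n = 12. So B = C_12 = 208012.
A full binary tree with L leaves has L−1 internal nodes and is counted by C_{L−1}; L = 6 gives C_5. So D = C_5 = 42.
A + B − D = 742900 + 208012 − 42 = 950870.

950870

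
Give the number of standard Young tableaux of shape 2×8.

1430

Standard Young tableaux of shape 2×n are counted by C_n; here n = 8.
C_8 = 1430.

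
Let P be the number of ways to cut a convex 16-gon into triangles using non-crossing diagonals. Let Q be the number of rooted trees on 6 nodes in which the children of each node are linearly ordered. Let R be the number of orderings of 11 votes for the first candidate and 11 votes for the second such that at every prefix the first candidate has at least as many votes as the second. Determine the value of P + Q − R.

2615696

Triangulations of a convex m-gon are counted by C_{m−2}; with m = 16 this is C_14. So P = C_14 = 2674440.
Rooted ordered (plane) trees on m nodes have m−1 edges and are counted by C_{m−1}; m = 6 gives C_5. So Q = C_5 = 42.
Ballot sequences with n votes each where one side never trails are Dyck words, counted by C_n; here n = 11. So R = C_11 = 58786.
P + Q − R = 2674440 + 42 − 58786 = 2615696.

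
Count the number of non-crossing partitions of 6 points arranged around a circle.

132

The non-crossing partitions of [6] form a lattice of size C_6.
C_6 = C(12,6)/7 = 924/7 = 132.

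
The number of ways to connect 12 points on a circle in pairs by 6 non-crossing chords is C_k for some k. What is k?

6

Non-crossing perfect matchings of 2n points on a circle are counted by C_n; with 12 points, n = 6.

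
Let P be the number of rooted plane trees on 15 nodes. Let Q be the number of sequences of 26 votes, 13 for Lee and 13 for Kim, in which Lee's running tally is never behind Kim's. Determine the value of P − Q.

1931540

A rooted plane tree on 15 nodes has 14 edges, and such trees are counted by C_14. So P = C_14 = 2674440.
Ballot sequences with n votes each where one side never trails are Dyck words, counted by C_n; here n = 13. So Q = C_13 = 742900.
P − Q = 2674440 − 742900 = 1931540.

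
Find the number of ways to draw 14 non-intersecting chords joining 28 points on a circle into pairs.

Pairing 28 circle points by 14 non-crossing chords gives C_14 matchings.
C_14 = 2674440.

2674440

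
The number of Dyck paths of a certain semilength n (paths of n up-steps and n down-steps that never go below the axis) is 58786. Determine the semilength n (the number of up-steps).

Dyck paths of semilength n are counted by C_n; 58786 = C_11.

11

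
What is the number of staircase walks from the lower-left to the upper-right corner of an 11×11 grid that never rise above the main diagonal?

58786

Sub-diagonal monotone paths from (0,0) to (11,11) biject with Dyck paths of semilength 11, giving C_11.
C_11 = C_10 · 2(2·10+1)/(10+2) = 16796 · 42/12 = 58786.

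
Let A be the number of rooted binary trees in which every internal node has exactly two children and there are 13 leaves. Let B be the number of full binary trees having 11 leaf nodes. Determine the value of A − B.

Full binary trees with 13 leaves have 13−1 = 12 internal nodes, so there are C_12 of them. So A = C_12 = 208012.
Full binary trees with 11 leaves have 11−1 = 10 internal nodes, so there are C_10 of them. So B = C_10 = 16796.
A − B = 208012 − 16796 = 191216.

191216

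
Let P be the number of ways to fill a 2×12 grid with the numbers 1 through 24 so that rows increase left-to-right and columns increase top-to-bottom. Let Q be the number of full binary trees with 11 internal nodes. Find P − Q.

Standard Young tableaux of shape 2×n are counted by C_n; here n = 12. So P = C_12 = 208012.
Full binary trees with n internal nodes are counted by C_n; here n = 11. So Q = C_11 = 58786.
P − Q = 208012 − 58786 = 149226.

149226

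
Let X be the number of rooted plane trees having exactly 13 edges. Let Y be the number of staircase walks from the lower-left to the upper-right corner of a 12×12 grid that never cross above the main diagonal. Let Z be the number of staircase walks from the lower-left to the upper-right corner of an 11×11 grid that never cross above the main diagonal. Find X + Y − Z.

A rooted plane tree with 13 edges has 14 nodes, and the count is C_13. So X = C_13 = 742900.
Sub-diagonal monotone paths from (0,0) to (12,12) biject with Dyck paths of semilength 12, giving C_12. So Y = C_12 = 208012.
Monotone paths in an n×n grid that stay weakly below the diagonal are counted by C_n; here n = 11. So Z = C_11 = 58786.
X + Y − Z = 742900 + 208012 − 58786 = 892126.

892126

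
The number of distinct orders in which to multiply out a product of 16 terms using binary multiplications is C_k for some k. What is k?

Parenthesizations of m factors correspond to full binary trees with m leaves, counted by C_{m−1}; m = 16 gives C_15.

15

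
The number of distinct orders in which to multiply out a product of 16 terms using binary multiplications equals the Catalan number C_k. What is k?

Ways to associate a product of 16 factors correspond to binary trees on 16 leaves, so the count is C_15.

15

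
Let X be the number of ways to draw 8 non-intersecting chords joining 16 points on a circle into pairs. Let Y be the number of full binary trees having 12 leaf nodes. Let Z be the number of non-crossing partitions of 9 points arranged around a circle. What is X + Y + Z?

65078

Pairing 16 circle points by 8 non-crossing chords gives C_8 matchings. So X = C_8 = 1430.
Full binary trees with 12 leaves have 12−1 = 11 internal nodes, so there are C_11 of them. So Y = C_11 = 58786.
The non-crossing partitions of [9] form a lattice of size C_9. So Z = C_9 = 4862.
X + Y + Z = 1430 + 58786 + 4862 = 65078.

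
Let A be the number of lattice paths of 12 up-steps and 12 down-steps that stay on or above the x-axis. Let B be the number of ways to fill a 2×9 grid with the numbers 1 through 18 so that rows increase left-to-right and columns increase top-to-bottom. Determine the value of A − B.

Paths of 12 up- and 12 down-steps that never dip below the axis are Dyck paths; their count is C_12. So A = C_12 = 208012.
By the hook-length formula (or a Dyck-path bijection), SYT of shape 2×9 number C_9. So B = C_9 = 4862.
A − B = 208012 − 4862 = 203150.

203150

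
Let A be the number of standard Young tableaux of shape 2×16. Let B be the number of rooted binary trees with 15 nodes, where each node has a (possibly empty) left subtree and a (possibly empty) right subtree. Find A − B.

25662825

By the hook-length formula (or a Dyck-path bijection), SYT of shape 2×16 number C_16. So A = C_16 = 35357670.
Binary trees (left/right distinguished) on n nodes are counted by C_n; here n = 15. So B = C_15 = 9694845.
A − B = 35357670 − 9694845 = 25662825.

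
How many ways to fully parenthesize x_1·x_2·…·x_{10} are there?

Parenthesizations of m factors correspond to full binary trees with m leaves, counted by C_{m−1}; m = 10 gives C_9.
C_9 = C_8 · 2(2·8+1)/(8+2) = 1430 · 34/10 = 4862.

4862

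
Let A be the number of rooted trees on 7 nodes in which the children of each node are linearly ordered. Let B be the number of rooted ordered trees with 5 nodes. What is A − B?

118

Rooted ordered (plane) trees on m nodes have m−1 edges and are counted by C_{m−1}; m = 7 gives C_6. So A = C_6 = 132.
Rooted ordered (plane) trees on m nodes have m−1 edges and are counted by C_{m−1}; m = 5 gives C_4. So B = C_4 = 14.
A − B = 132 − 14 = 118.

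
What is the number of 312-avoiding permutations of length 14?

Permutations of [n] avoiding any single length-3 pattern are counted by C_n; here n = 14.
C_14 = C_13 · 2(2·13+1)/(13+2) = 742900 · 54/15 = 2674440.

2674440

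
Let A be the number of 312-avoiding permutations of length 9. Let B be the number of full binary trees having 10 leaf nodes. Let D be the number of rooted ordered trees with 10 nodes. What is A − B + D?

Permutations of [n] avoiding any single length-3 pattern are counted by C_n; here n = 9. So A = C_9 = 4862.
A full binary tree with L leaves has L−1 internal nodes and is counted by C_{L−1}; L = 10 gives C_9. So B = C_9 = 4862.
A rooted plane tree on 10 nodes has 9 edges, and such trees are counted by C_9. So D = C_9 = 4862.
A − B + D = 4862 − 4862 + 4862 = 4862.

4862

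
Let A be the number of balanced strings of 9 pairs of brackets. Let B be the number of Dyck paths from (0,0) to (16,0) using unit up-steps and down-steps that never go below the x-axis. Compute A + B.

6292

A balanced arrangement of 9 bracket pairs is a Dyck word of semilength 9, so the count is C_9. So A = C_9 = 4862.
Dyck paths of semilength n (length 2n) are counted by C_n; here n = 8. So B = C_8 = 1430.
A + B = 4862 + 1430 = 6292.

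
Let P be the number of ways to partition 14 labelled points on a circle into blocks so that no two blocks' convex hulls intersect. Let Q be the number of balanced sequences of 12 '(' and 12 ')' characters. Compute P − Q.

Non-crossing partitions of an n-element set are counted by C_n; here n = 14. So P = C_14 = 2674440.
With 12 pairs the number of balanced bracket strings is the Catalan number C_12. So Q = C_12 = 208012.
P − Q = 2674440 − 208012 = 2466428.

2466428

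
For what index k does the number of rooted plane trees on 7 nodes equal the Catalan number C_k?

Rooted ordered (plane) trees on m nodes have m−1 edges and are counted by C_{m−1}; m = 7 gives C_6.

6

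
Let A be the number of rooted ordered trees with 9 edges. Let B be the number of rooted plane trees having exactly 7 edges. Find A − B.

Rooted ordered trees with n edges are counted by C_n; here n = 9. So A = C_9 = 4862.
Rooted ordered trees with n edges are counted by C_n; here n = 7. So B = C_7 = 429.
A − B = 4862 − 429 = 4433.

4433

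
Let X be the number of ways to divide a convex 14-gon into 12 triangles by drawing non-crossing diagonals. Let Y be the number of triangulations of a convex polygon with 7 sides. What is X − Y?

207970

A convex 14-gon is triangulated into 12 triangles, and the number of such triangulations is the Catalan number C_{14−2} = C_12. So X = C_12 = 208012.
Triangulations of a convex m-gon are counted by C_{m−2}; with m = 7 this is C_5. So Y = C_5 = 42.
X − Y = 208012 − 42 = 207970.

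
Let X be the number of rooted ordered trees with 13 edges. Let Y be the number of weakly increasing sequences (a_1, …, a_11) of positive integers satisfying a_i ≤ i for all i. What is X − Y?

684114

Rooted ordered trees with n edges are counted by C_n; here n = 13. So X = C_13 = 742900.
Such sub-staircase sequences of length n are counted by C_n; here n = 11. So Y = C_11 = 58786.
X − Y = 742900 − 58786 = 684114.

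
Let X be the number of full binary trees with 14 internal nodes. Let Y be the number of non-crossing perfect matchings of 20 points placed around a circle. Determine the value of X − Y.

2657644

Full binary trees with n internal nodes are counted by C_n; here n = 14. So X = C_14 = 2674440.
Pairing 20 circle points by 10 non-crossing chords gives C_10 matchings. So Y = C_10 = 16796.
X − Y = 2674440 − 16796 = 2657644.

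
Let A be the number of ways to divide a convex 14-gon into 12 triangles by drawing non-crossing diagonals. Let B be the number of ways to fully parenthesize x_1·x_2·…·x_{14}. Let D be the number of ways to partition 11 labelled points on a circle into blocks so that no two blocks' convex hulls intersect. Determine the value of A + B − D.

892126

The number of triangulations of a 14-gon is the Catalan number C_12 (index = sides − 2). So A = C_12 = 208012.
Ways to associate a product of 14 factors correspond to binary trees on 14 leaves, so the count is C_13. So B = C_13 = 742900.
The non-crossing partitions of [11] form a lattice of size C_11. So D = C_11 = 58786.
A + B − D = 208012 + 742900 − 58786 = 892126.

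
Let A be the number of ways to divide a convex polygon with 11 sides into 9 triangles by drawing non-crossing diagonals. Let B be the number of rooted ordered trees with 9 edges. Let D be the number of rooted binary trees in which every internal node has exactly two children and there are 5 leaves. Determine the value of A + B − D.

9710

A convex 11-gon is triangulated into 9 triangles, and the number of such triangulations is the Catalan number C_{11−2} = C_9. So A = C_9 = 4862.
Rooted ordered trees with n edges are counted by C_n; here n = 9. So B = C_9 = 4862.
Full binary trees with 5 leaves have 5−1 = 4 internal nodes, so there are C_4 of them. So D = C_4 = 14.
A + B − D = 4862 + 4862 − 14 = 9710.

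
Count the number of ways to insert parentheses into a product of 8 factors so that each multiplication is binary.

Ways to associate a product of 8 factors correspond to binary trees on 8 leaves, so the count is C_7.
C_7 = 429.

429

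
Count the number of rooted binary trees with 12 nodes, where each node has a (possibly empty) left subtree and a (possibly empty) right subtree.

There are C_n binary search tree shapes on n keys; with n = 12 that is C_12.
C_12 = 208012.

208012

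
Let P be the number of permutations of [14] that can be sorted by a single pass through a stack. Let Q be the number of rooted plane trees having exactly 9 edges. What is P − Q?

2669578

By Knuth's characterisation, the stack-sortable permutations of length 14 are the 231-avoiders, numbering C_14. So P = C_14 = 2674440.
A rooted plane tree with 9 edges has 10 nodes, and the count is C_9. So Q = C_9 = 4862.
P − Q = 2674440 − 4862 = 2669578.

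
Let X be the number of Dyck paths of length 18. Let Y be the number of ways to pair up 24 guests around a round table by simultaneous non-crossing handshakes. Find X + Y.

A Dyck path with 9 up-steps and 9 down-steps has semilength 9, so there are C_9 of them. So X = C_9 = 4862.
With 24 = 2·12 people, non-crossing handshake pairings are non-crossing perfect matchings on a circle, counted by C_12. So Y = C_12 = 208012.
X + Y = 4862 + 208012 = 212874.

212874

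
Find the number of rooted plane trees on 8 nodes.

Rooted ordered (plane) trees on m nodes have m−1 edges and are counted by C_{m−1}; m = 8 gives C_7.
C_7 = C(14,7)/8 = 3432/8 = 429.

429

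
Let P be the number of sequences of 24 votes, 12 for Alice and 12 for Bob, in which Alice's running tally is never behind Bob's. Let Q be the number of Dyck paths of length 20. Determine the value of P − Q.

191216

Reading a vote for the leader as '(' and for the other as ')' turns such a sequence into a balanced string of 12 pairs, so the count is C_12. So P = C_12 = 208012.
Paths of 10 up- and 10 down-steps that never dip below the axis are Dyck paths; their count is C_10. So Q = C_10 = 16796.
P − Q = 208012 − 16796 = 191216.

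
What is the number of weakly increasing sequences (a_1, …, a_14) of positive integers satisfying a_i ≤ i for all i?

2674440

Weakly increasing sequences with a_i ≤ i biject with Dyck paths of semilength 14, so there are C_14.
C_14 = C(28,14)/15 = 40116600/15 = 2674440.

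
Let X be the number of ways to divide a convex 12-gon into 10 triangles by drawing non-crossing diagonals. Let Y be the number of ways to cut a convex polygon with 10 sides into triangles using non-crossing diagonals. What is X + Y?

The number of triangulations of a 12-gon is the Catalan number C_10 (index = sides − 2). So X = C_10 = 16796.
Triangulations of a convex m-gon are counted by C_{m−2}; with m = 10 this is C_8. So Y = C_8 = 1430.
X + Y = 16796 + 1430 = 18226.

18226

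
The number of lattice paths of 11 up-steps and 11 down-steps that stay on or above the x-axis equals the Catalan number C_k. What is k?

11

Paths of 11 up- and 11 down-steps that never dip below the axis are Dyck paths; their count is C_11.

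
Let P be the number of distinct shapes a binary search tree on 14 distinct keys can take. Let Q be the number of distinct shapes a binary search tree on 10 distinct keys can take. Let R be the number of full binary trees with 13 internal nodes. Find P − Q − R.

There are C_n binary search tree shapes on n keys; with n = 14 that is C_14. So P = C_14 = 2674440.
Rooted binary trees with 10 nodes (each child slot possibly empty) number C_10. So Q = C_10 = 16796.
Full binary trees with n internal nodes are counted by C_n; here n = 13. So R = C_13 = 742900.
P − Q − R = 2674440 − 16796 − 742900 = 1914744.

1914744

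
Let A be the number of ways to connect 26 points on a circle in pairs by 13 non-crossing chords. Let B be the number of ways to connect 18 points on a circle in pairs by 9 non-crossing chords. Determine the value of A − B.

738038

Non-crossing perfect matchings of 2n points on a circle are counted by C_n; with 26 points, n = 13. So A = C_13 = 742900.
Pairing 18 circle points by 9 non-crossing chords gives C_9 matchings. So B = C_9 = 4862.
A − B = 742900 − 4862 = 738038.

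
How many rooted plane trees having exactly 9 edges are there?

4862

Rooted ordered trees with n edges are counted by C_n; here n = 9.
C_9 = C_8 · 2(2·8+1)/(8+2) = 1430 · 34/10 = 4862.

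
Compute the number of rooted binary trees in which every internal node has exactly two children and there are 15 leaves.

2674440

Full binary trees with 15 leaves have 15−1 = 14 internal nodes, so there are C_14 of them.
C_14 = C(28,14)/15 = 40116600/15 = 2674440.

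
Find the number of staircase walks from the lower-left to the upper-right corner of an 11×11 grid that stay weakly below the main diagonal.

58786

Monotone paths in an n×n grid that stay weakly below the diagonal are counted by C_n; here n = 11.
C_11 = C_10 · 2(2·10+1)/(10+2) = 16796 · 42/12 = 58786.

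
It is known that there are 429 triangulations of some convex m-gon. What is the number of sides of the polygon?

Triangulations of a convex m-gon are counted by C_{m−2}. Since C_7 = 429, the index is 7.
So m − 2 = 7, giving m = 9 sides.

9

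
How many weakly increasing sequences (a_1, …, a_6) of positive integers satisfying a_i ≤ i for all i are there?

Weakly increasing sequences with a_i ≤ i biject with Dyck paths of semilength 6, so there are C_6.
C_6 = C(12,6)/7 = 924/7 = 132.

132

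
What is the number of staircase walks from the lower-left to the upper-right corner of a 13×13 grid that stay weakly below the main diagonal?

742900

Sub-diagonal monotone paths from (0,0) to (13,13) biject with Dyck paths of semilength 13, giving C_13.
C_13 = 742900.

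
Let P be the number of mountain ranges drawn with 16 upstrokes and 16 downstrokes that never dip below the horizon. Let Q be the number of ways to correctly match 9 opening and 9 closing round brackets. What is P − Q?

A Dyck path with 16 up-steps and 16 down-steps has semilength 16, so there are C_16 of them. So P = C_16 = 35357670.
A balanced arrangement of 9 bracket pairs is a Dyck word of semilength 9, so the count is C_9. So Q = C_9 = 4862.
P − Q = 35357670 − 4862 = 35352808.

35352808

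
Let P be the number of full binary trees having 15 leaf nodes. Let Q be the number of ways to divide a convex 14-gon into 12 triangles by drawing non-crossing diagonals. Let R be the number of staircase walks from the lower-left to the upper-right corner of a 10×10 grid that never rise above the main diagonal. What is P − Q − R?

2449632

A full binary tree with L leaves has L−1 internal nodes and is counted by C_{L−1}; L = 15 gives C_14. So P = C_14 = 2674440.
The number of triangulations of a 14-gon is the Catalan number C_12 (index = sides − 2). So Q = C_12 = 208012.
Sub-diagonal monotone paths from (0,0) to (10,10) biject with Dyck paths of semilength 10, giving C_10. So R = C_10 = 16796.
P − Q − R = 2674440 − 208012 − 16796 = 2449632.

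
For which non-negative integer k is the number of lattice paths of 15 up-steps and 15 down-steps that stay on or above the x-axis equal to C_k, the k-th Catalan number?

15

Dyck paths of semilength n (length 2n) are counted by C_n; here n = 15.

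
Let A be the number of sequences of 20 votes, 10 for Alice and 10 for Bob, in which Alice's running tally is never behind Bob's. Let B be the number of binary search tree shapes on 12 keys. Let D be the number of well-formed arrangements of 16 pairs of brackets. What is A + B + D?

35582478

Ballot sequences with n votes each where one side never trails are Dyck words, counted by C_n; here n = 10. So A = C_10 = 16796.
Rooted binary trees with 12 nodes (each child slot possibly empty) number C_12. So B = C_12 = 208012.
Balanced strings of n pairs of brackets are counted by C_n; here n = 16. So D = C_16 = 35357670.
A + B + D = 16796 + 208012 + 35357670 = 35582478.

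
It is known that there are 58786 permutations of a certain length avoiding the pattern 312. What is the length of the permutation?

Permutations of [n] avoiding a fixed length-3 pattern are counted by C_n, and C_11 = 58786.

11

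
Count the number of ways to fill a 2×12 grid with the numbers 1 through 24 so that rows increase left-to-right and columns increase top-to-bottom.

208012

By the hook-length formula (or a Dyck-path bijection), SYT of shape 2×12 number C_12.
C_12 = 208012.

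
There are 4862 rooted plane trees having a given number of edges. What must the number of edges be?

Rooted ordered trees with n edges are counted by C_n; 4862 = C_9.

9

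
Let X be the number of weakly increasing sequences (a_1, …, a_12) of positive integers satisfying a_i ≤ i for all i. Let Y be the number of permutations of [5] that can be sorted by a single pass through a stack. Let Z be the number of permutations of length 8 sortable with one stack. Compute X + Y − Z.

Such sub-staircase sequences of length n are counted by C_n; here n = 12. So X = C_12 = 208012.
By Knuth's characterisation, the stack-sortable permutations of length 5 are the 231-avoiders, numbering C_5. So Y = C_5 = 42.
By Knuth's characterisation, the stack-sortable permutations of length 8 are the 231-avoiders, numbering C_8. So Z = C_8 = 1430.
X + Y − Z = 208012 + 42 − 1430 = 206624.

206624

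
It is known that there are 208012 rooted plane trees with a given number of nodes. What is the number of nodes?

13

Rooted ordered trees on m nodes are counted by C_{m−1}, and C_12 = 208012.
So the index is 12, and the number of nodes is 12 + 1 = 13.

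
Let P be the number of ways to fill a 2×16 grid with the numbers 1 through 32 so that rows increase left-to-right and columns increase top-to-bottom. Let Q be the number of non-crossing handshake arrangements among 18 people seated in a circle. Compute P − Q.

By the hook-length formula (or a Dyck-path bijection), SYT of shape 2×16 number C_16. So P = C_16 = 35357670.
With 18 = 2·9 people, non-crossing handshake pairings are non-crossing perfect matchings on a circle, counted by C_9. So Q = C_9 = 4862.
P − Q = 35357670 − 4862 = 35352808.

35352808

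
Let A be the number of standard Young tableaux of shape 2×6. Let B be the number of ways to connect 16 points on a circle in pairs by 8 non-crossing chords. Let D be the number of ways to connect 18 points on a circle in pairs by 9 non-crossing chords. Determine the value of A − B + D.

3564

Standard Young tableaux of shape 2×n are counted by C_n; here n = 6. So A = C_6 = 132.
Pairing 16 circle points by 8 non-crossing chords gives C_8 matchings. So B = C_8 = 1430.
Pairing 18 circle points by 9 non-crossing chords gives C_9 matchings. So D = C_9 = 4862.
A − B + D = 132 − 1430 + 4862 = 3564.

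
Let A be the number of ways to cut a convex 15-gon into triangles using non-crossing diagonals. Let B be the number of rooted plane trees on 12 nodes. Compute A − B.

684114

A convex 15-gon is triangulated into 13 triangles, and the number of such triangulations is the Catalan number C_{15−2} = C_13. So A = C_13 = 742900.
Rooted ordered (plane) trees on m nodes have m−1 edges and are counted by C_{m−1}; m = 12 gives C_11. So B = C_11 = 58786.
A − B = 742900 − 58786 = 684114.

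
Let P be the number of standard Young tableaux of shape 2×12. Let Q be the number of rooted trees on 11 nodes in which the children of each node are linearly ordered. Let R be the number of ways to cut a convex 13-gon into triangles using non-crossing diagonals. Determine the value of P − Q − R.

Standard Young tableaux of shape 2×n are counted by C_n; here n = 12. So P = C_12 = 208012.
A rooted plane tree on 11 nodes has 10 edges, and such trees are counted by C_10. So Q = C_10 = 16796.
Triangulations of a convex m-gon are counted by C_{m−2}; with m = 13 this is C_11. So R = C_11 = 58786.
P − Q − R = 208012 − 16796 − 58786 = 132430.

132430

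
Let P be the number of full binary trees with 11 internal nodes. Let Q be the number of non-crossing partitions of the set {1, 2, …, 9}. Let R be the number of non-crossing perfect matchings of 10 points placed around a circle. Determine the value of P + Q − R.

Full binary trees with n internal nodes are counted by C_n; here n = 11. So P = C_11 = 58786.
The non-crossing partitions of [9] form a lattice of size C_9. So Q = C_9 = 4862.
Pairing 10 circle points by 5 non-crossing chords gives C_5 matchings. So R = C_5 = 42.
P + Q − R = 58786 + 4862 − 42 = 63606.

63606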